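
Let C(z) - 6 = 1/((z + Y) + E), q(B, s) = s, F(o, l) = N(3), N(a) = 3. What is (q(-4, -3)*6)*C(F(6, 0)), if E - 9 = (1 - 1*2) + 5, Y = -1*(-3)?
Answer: -2070/19 ≈ -108.95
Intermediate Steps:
F(o, l) = 3
Y = 3
E = 13 (E = 9 + ((1 - 1*2) + 5) = 9 + ((1 - 2) + 5) = 9 + (-1 + 5) = 9 + 4 = 13)
C(z) = 6 + 1/(16 + z) (C(z) = 6 + 1/((z + 3) + 13) = 6 + 1/((3 + z) + 13) = 6 + 1/(16 + z))
(q(-4, -3)*6)*C(F(6, 0)) = (-3*6)*((97 + 6*3)/(16 + 3)) = -18*(97 + 18)/19 = -18*115/19 = -2070/19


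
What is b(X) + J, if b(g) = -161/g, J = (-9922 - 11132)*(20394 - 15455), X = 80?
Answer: -8318856641/80 ≈ -1.0399e+8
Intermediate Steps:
J = -103985706 (J = -21054*4939 = -103985706)
b(X) + J = -161/80 - 103985706 = -8318856641/80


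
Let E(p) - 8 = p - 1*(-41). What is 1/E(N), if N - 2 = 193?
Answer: 1/244 ≈ 0.0040984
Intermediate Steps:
N = 195 (N = 2 + 193 = 195)
E(p) = 49 + p (E(p) = 8 + (p - 1*(-41)) = 8 + (p + 41) = 8 + (41 + p) = 49 + p)
1/E(N) = 1/(49 + 195) = 1/244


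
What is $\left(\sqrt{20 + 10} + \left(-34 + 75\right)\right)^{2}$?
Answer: $\left(41 + \sqrt{30}\right)^{2} \approx 2160.1$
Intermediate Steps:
$\left(\sqrt{20 + 10} + \left(-34 + 75\right)\right)^{2} = \left(\sqrt{30} + 41\right)^{2} = \left(41 + \sqrt{30}\right)^{2}$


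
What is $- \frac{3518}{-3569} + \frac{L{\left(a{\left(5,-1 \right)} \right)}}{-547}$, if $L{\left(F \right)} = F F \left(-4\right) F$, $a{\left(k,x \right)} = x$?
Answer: $\frac{1910070}{1952243} \approx 0.9784$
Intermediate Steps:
$L{\left(F \right)} = - 4 F^{3}$ ($L{\left(F \right)} = F \left(- 4 F\right) F = - 4 F^{2} F = - 4 F^{3}$)
$- \frac{3518}{-3569} + \frac{L{\left(a{\left(5,-1 \right)} \right)}}{-547} = - \frac{3518}{-3569} + \frac{\left(-4\right) \left(-1\right)^{3}}{-547} = \left(-3518\right) \left(- \frac{1}{3569}\right) + \left(-4\right) \left(-1\right) \left(- \frac{1}{547}\right) = \frac{3518}{3569} + 4 \left(- \frac{1}{547}\right) = \frac{3518}{3569} - \frac{4}{547} = \frac{1910070}{1952243}$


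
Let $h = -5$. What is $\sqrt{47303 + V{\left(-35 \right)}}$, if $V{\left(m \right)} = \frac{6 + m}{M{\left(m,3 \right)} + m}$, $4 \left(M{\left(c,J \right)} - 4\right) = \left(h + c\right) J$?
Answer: $\frac{14 \sqrt{898042}}{61} \approx 217.49$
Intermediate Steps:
$M{\left(c,J \right)} = 4 + \frac{J \left(-5 + c\right)}{4}$ ($M{\left(c,J \right)} = 4 + \frac{\left(-5 + c\right) J}{4} = 4 + \frac{J \left(-5 + c\right)}{4}$)
$V{\left(m \right)} = \frac{6 + m}{\frac{1}{4} + \frac{7 m}{4}}$ ($V{\left(m \right)} = \frac{6 + m}{\left(4 - \frac{15}{4} + \frac{1}{4} \cdot 3 m\right) + m} = \frac{6 + m}{\left(4 - \frac{15}{4} + \frac{3 m}{4}\right) + m} = \frac{6 + m}{\left(\frac{1}{4} + \frac{3 m}{4}\right) + m} = \frac{6 + m}{\frac{1}{4} + \frac{7 m}{4}}$)
$\sqrt{47303 + V{\left(-35 \right)}} = \sqrt{47303 + \frac{4 \left(6 - 35\right)}{1 + 7 \left(-35\right)}} = \sqrt{47303 + 4 \frac{1}{1 - 245} \left(-29\right)} = \sqrt{47303 + 4 \frac{1}{-244} \left(-29\right)} = \sqrt{47303 + 4 \left(- \frac{1}{244}\right) \left(-29\right)} = \sqrt{47303 + \frac{29}{61}} = \sqrt{\frac{2885512}{61}} = \frac{14 \sqrt{898042}}{61}$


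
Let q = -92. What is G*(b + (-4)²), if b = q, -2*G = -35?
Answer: -1330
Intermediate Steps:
G = 35/2 (G = -½*(-35) = 35/2 ≈ 17.500)
b = -92
G*(b + (-4)²) = 35*(-92 + (-4)²)/2 = 35*(-92 + 16)/2 = (35/2)*(-76) = -1330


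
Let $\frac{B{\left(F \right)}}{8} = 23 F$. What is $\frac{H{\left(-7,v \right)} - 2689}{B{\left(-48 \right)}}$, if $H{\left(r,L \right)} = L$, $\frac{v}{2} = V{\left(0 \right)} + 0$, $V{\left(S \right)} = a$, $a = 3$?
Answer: $\frac{2683}{8832} \approx 0.30378$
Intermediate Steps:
$V{\left(S \right)} = 3$
$v = 6$ ($v = 2 \left(3 + 0\right) = 2 \cdot 3 = 6$)
$B{\left(F \right)} = 184 F$ ($B{\left(F \right)} = 8 \cdot 23 F = 184 F$)
$\frac{H{\left(-7,v \right)} - 2689}{B{\left(-48 \right)}} = \frac{6 - 2689}{184 \left(-48\right)} = \frac{6 - 2689}{-8832} = \left(-2683\right) \left(- \frac{1}{8832}\right) = \frac{2683}{8832}$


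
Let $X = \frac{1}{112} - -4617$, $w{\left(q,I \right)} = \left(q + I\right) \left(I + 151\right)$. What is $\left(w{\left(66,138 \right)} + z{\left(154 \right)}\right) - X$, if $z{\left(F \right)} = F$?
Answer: $\frac{6103215}{112} \approx 54493.0$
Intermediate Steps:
$w{\left(q,I \right)} = \left(151 + I\right) \left(I + q\right)$ ($w{\left(q,I \right)} = \left(I + q\right) \left(151 + I\right) = \left(151 + I\right) \left(I + q\right)$)
$X = \frac{517105}{112}$ ($X = \frac{1}{112} + 4617 = \frac{517105}{112} \approx 4617.0$)
$\left(w{\left(66,138 \right)} + z{\left(154 \right)}\right) - X = \left(\left(138^{2} + 151 \cdot 138 + 151 \cdot 66 + 138 \cdot 66\right) + 154\right) - \frac{517105}{112} = \left(\left(19044 + 20838 + 9966 + 9108\right) + 154\right) - \frac{517105}{112} = \left(58956 + 154\right) - \frac{517105}{112} = 59110 - \frac{517105}{112} = \frac{6103215}{112}$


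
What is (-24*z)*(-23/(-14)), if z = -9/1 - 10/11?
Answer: 30084/77 ≈ 390.70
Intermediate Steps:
z = -109/11 (z = -9*1 - 10*1/11 = -9 - 10/11 = -109/11 ≈ -9.9091)
(-24*z)*(-23/(-14)) = (-24*(-109/11))*(-23/(-14)) = 2616*(-23*(-1/14))/11 = (2616/11)*(23/14) = 30084/77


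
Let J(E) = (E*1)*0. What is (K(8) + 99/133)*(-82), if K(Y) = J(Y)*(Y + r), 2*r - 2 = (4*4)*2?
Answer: -8118/133 ≈ -61.038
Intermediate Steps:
r = 17 (r = 1 + ((4*4)*2)/2 = 1 + (16*2)/2 = 1 + (1/2)*32 = 1 + 16 = 17)
J(E) = 0 (J(E) = E*0 = 0)
K(Y) = 0 (K(Y) = 0*(Y + 17) = 0*(17 + Y) = 0)
(K(8) + 99/133)*(-82) = (0 + 99/133)*(-82) = (99/133)*(-82) = -8118/133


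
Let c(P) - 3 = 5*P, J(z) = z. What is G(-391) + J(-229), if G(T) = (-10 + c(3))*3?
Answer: -205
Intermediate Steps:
c(P) = 3 + 5*P
G(T) = 24 (G(T) = (-10 + (3 + 5*3))*3 = (-10 + (3 + 15))*3 = (-10 + 18)*3 = 8*3 = 24)
G(-391) + J(-229) = 24 - 229 = -205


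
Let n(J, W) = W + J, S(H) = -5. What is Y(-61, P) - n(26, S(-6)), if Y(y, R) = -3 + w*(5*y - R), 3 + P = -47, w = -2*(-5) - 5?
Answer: -1299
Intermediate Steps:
w = 5 (w = 10 - 5 = 5)
n(J, W) = J + W
P = -50 (P = -3 - 47 = -50)
Y(y, R) = -3 - 5*R + 25*y (Y(y, R) = -3 + 5*(5*y - R) = -3 + 5*(-R + 5*y) = -3 + (-5*R + 25*y) = -3 - 5*R + 25*y)
Y(-61, P) - n(26, S(-6)) = (-3 - 5*(-50) + 25*(-61)) - (26 - 5) = (-3 + 250 - 1525) - 1*21 = -1278 - 21 = -1299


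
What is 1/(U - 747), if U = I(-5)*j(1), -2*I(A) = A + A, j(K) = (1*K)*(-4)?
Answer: -1/767 ≈ -0.0013038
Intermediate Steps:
j(K) = -4*K (j(K) = K*(-4) = -4*K)
I(A) = -A (I(A) = -(A + A)/2 = -A)
U = -20 (U = (-1*(-5))*(-4*1) = 5*(-4) = -20)
1/(U - 747) = 1/(-20 - 747) = 1/(-767) = -1/767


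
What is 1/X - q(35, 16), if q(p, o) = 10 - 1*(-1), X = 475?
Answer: -5224/475 ≈ -10.998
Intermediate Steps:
q(p, o) = 11 (q(p, o) = 10 + 1 = 11)
1/X - q(35, 16) = 1/475 - 1*11 = 1/475 - 11 = -5224/475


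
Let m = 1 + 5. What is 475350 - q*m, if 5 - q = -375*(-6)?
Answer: 488820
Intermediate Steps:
m = 6
q = -2245 (q = 5 - (-375)*(-6) = 5 - 1*2250 = 5 - 2250 = -2245)
475350 - q*m = 475350 - (-2245)*6 = 475350 - 1*(-13470) = 475350 + 13470 = 488820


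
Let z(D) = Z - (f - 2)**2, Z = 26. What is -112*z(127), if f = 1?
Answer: -2800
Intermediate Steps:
z(D) = 25 (z(D) = 26 - (1 - 2)**2 = 26 - 1*(-1)**2 = 26 - 1*1 = 26 - 1 = 25)
-112*z(127) = -112*25 = -2800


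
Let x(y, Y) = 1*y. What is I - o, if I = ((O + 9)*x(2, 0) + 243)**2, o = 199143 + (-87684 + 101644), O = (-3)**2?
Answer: -135262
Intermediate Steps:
x(y, Y) = y
O = 9
o = 213103 (o = 199143 + 13960 = 213103)
I = 77841 (I = ((9 + 9)*2 + 243)**2 = (18*2 + 243)**2 = (36 + 243)**2 = 279**2 = 77841)
I - o = 77841 - 1*213103 = 77841 - 213103 = -135262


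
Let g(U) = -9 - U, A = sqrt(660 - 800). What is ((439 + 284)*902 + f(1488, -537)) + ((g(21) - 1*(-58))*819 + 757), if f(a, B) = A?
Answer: 675835 + 2*I*sqrt(35) ≈ 6.7584e+5 + 11.832*I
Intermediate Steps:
A = 2*I*sqrt(35) (A = sqrt(-140) = 2*I*sqrt(35) ≈ 11.832*I)
f(a, B) = 2*I*sqrt(35)
((439 + 284)*902 + f(1488, -537)) + ((g(21) - 1*(-58))*819 + 757) = ((439 + 284)*902 + 2*I*sqrt(35)) + (((-9 - 1*21) - 1*(-58))*819 + 757) = (723*902 + 2*I*sqrt(35)) + (((-9 - 21) + 58)*819 + 757) = (652146 + 2*I*sqrt(35)) + ((-30 + 58)*819 + 757) = (652146 + 2*I*sqrt(35)) + (28*819 + 757) = (652146 + 2*I*sqrt(35)) + (22932 + 757) = (652146 + 2*I*sqrt(35)) + 23689 = 675835 + 2*I*sqrt(35)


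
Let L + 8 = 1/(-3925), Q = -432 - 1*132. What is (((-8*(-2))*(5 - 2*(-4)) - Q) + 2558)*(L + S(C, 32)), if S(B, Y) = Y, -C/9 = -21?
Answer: 62736534/785 ≈ 79919.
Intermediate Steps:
C = 189 (C = -9*(-21) = 189)
Q = -564 (Q = -432 - 132 = -564)
L = -31401/3925 (L = -8 + 1/(-3925) = -8 - 1/3925 = -31401/3925 ≈ -8.0003)
(((-8*(-2))*(5 - 2*(-4)) - Q) + 2558)*(L + S(C, 32)) = (((-8*(-2))*(5 - 2*(-4)) - 1*(-564)) + 2558)*(-31401/3925 + 32) = ((16*(5 + 8) + 564) + 2558)*(94199/3925) = ((16*13 + 564) + 2558)*(94199/3925) = ((208 + 564) + 2558)*(94199/3925) = (772 + 2558)*(94199/3925) = 3330*(94199/3925) = 62736534/785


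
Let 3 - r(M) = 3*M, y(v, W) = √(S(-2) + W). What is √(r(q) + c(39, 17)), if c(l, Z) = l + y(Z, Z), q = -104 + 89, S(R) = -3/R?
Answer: √(348 + 2*√74)/2 ≈ 9.5552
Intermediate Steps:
y(v, W) = √(3/2 + W) (y(v, W) = √(-3/(-2) + W) = √(-3*(-½) + W) = √(3/2 + W))
q = -15
c(l, Z) = l + √(6 + 4*Z)/2
r(M) = 3 - 3*M
√(r(q) + c(39, 17)) = √((3 - 3*(-15)) + (39 + √(6 + 4*17)/2)) = √((3 + 45) + (39 + √(6 + 68)/2)) = √(48 + (39 + √74/2)) = √(87 + √74/2)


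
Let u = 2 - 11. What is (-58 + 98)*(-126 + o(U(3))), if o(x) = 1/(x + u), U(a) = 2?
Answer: -35320/7 ≈ -5045.7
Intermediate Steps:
u = -9
o(x) = 1/(-9 + x) (o(x) = 1/(x - 9) = 1/(-9 + x))
(-58 + 98)*(-126 + o(U(3))) = (-58 + 98)*(-126 + 1/(-9 + 2)) = 40*(-126 + 1/(-7)) = 40*(-126 - ⅐) = 40*(-883/7) = -35320/7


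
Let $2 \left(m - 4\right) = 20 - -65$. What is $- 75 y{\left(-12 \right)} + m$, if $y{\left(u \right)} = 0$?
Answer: $\frac{93}{2} \approx 46.5$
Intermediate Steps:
$m = \frac{93}{2}$ ($m = 4 + \frac{20 - -65}{2} = 4 + \frac{20 + 65}{2} = 4 + \frac{1}{2} \cdot 85 = 4 + \frac{85}{2} = \frac{93}{2} \approx 46.5$)
$- 75 y{\left(-12 \right)} + m = \left(-75\right) 0 + \frac{93}{2} = 0 + \frac{93}{2} = \frac{93}{2}$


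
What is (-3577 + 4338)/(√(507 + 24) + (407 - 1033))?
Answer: -476386/391345 - 2283*√59/391345 ≈ -1.2621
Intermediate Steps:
(-3577 + 4338)/(√(507 + 24) + (407 - 1033)) = 761/(√531 - 626) = 761/(3*√59 - 626) = 761/(-626 + 3*√59)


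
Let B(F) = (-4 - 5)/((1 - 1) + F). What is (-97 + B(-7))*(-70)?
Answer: 6700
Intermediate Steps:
B(F) = -9/F (B(F) = -9/(0 + F) = -9/F)
(-97 + B(-7))*(-70) = (-97 - 9/(-7))*(-70) = (-97 - 9*(-1/7))*(-70) = (-97 + 9/7)*(-70) = -670/7*(-70) = 6700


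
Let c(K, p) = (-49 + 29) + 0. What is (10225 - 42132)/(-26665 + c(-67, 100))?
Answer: 31907/26685 ≈ 1.1957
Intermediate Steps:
c(K, p) = -20 (c(K, p) = -20 + 0 = -20)
(10225 - 42132)/(-26665 + c(-67, 100)) = (10225 - 42132)/(-26665 - 20) = -31907/(-26685) = -31907*(-1/26685) = 31907/26685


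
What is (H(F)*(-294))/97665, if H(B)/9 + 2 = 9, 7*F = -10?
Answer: -6174/32555 ≈ -0.18965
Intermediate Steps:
F = -10/7 (F = (⅐)*(-10) = -10/7 ≈ -1.4286)
H(B) = 63 (H(B) = -18 + 9*9 = -18 + 81 = 63)
(H(F)*(-294))/97665 = (63*(-294))/97665 = -18522*1/97665 = -6174/32555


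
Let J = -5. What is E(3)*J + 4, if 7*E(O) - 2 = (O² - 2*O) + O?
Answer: -12/7 ≈ -1.7143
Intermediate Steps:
E(O) = 2/7 - O/7 + O²/7 (E(O) = 2/7 + ((O² - 2*O) + O)/7 = 2/7 + (O² - O)/7 = 2/7 + (-O/7 + O²/7) = 2/7 - O/7 + O²/7)
E(3)*J + 4 = (2/7 - ⅐*3 + (⅐)*3²)*(-5) + 4 = (2/7 - 3/7 + (⅐)*9)*(-5) + 4 = (2/7 - 3/7 + 9/7)*(-5) + 4 = (8/7)*(-5) + 4 = -40/7 + 4 = -12/7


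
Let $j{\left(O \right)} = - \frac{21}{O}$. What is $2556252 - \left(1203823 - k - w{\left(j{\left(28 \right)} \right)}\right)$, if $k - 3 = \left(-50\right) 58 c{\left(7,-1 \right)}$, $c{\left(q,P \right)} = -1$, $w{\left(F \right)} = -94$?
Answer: $1355238$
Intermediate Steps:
$k = 2903$ ($k = 3 + \left(-50\right) 58 \left(-1\right) = 3 - -2900 = 3 + 2900 = 2903$)
$2556252 - \left(1203823 - k - w{\left(j{\left(28 \right)} \right)}\right) = 2556252 + \left(\left(-94 + 2903\right) - 1203823\right) = 2556252 + \left(2809 - 1203823\right) = 2556252 - 1201014 = 1355238$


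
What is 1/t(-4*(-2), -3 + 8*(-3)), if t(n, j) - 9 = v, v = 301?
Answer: 1/310 ≈ 0.0032258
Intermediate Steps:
t(n, j) = 310 (t(n, j) = 9 + 301 = 310)
1/t(-4*(-2), -3 + 8*(-3)) = 1/310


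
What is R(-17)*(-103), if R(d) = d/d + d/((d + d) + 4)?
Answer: -4841/30 ≈ -161.37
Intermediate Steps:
R(d) = 1 + d/(4 + 2*d) (R(d) = 1 + d/(2*d + 4) = 1 + d/(4 + 2*d))
R(-17)*(-103) = ((4 + 3*(-17))/(2*(2 - 17)))*(-103) = ((½)*(4 - 51)/(-15))*(-103) = ((½)*(-1/15)*(-47))*(-103) = (47/30)*(-103) = -4841/30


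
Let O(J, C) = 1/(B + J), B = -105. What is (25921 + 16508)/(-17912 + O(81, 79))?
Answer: -1018296/429889 ≈ -2.3687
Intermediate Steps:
O(J, C) = 1/(-105 + J)
(25921 + 16508)/(-17912 + O(81, 79)) = (25921 + 16508)/(-17912 + 1/(-105 + 81)) = 42429/(-17912 + 1/(-24)) = 42429/(-17912 - 1/24) = 42429/(-429889/24) = 42429*(-24/429889) = -1018296/429889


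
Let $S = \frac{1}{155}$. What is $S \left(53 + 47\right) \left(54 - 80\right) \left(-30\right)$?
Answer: $\frac{15600}{31} \approx 503.23$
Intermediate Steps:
$S = \frac{1}{155} \approx 0.0064516$
$S \left(53 + 47\right) \left(54 - 80\right) \left(-30\right) = \frac{\left(53 + 47\right) \left(54 - 80\right)}{155} \left(-30\right) = \frac{100 \left(-26\right)}{155} \left(-30\right) = \frac{1}{155} \left(-2600\right) \left(-30\right) = \left(- \frac{520}{31}\right) \left(-30\right) = \frac{15600}{31}$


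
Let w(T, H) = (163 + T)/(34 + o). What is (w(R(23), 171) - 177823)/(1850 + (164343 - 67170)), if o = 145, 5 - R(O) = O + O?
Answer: -31830195/17725117 ≈ -1.7958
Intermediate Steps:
R(O) = 5 - 2*O (R(O) = 5 - (O + O) = 5 - 2*O)
w(T, H) = 163/179 + T/179 (w(T, H) = (163 + T)/(34 + 145) = (163 + T)/179 = (163 + T)*(1/179) = 163/179 + T/179)
(w(R(23), 171) - 177823)/(1850 + (164343 - 67170)) = ((163/179 + (5 - 2*23)/179) - 177823)/(1850 + (164343 - 67170)) = ((163/179 + (5 - 46)/179) - 177823)/(1850 + 97173) = ((163/179 + (1/179)*(-41)) - 177823)/99023 = ((163/179 - 41/179) - 177823)*(1/99023) = (122/179 - 177823)*(1/99023) = -31830195/179*1/99023 = -31830195/17725117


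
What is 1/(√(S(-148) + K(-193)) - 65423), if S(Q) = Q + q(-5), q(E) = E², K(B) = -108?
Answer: -65423/4280169160 - I*√231/4280169160 ≈ -1.5285e-5 - 3.551e-9*I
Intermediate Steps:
S(Q) = 25 + Q (S(Q) = Q + (-5)² = Q + 25 = 25 + Q)
1/(√(S(-148) + K(-193)) - 65423) = 1/(√((25 - 148) - 108) - 65423) = 1/(√(-123 - 108) - 65423) = 1/(√(-231) - 65423) = 1/(I*√231 - 65423) = 1/(-65423 + I*√231)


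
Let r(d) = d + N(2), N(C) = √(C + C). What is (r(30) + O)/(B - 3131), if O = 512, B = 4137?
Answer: 272/503 ≈ 0.54076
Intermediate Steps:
N(C) = √2*√C (N(C) = √(2*C) = √2*√C)
r(d) = 2 + d (r(d) = d + √2*√2 = d + 2 = 2 + d)
(r(30) + O)/(B - 3131) = ((2 + 30) + 512)/(4137 - 3131) = (32 + 512)/1006 = 544*(1/1006) = 272/503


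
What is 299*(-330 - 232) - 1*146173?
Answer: -314211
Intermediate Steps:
299*(-330 - 232) - 1*146173 = 299*(-562) - 146173 = -168038 - 146173 = -314211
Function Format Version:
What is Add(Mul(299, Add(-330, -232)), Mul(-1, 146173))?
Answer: -314211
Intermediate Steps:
Add(Mul(299, Add(-330, -232)), Mul(-1, 146173)) = Add(Mul(299, -562), -146173) = Add(-168038, -146173) = -314211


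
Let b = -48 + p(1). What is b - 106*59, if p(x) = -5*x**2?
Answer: -6307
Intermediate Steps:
b = -53 (b = -48 - 5*1**2 = -48 - 5*1 = -48 - 5 = -53)
b - 106*59 = -53 - 106*59 = -53 - 6254 = -6307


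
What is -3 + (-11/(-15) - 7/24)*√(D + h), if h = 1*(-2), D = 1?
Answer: -3 + 53*I/120 ≈ -3.0 + 0.44167*I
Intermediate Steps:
h = -2
-3 + (-11/(-15) - 7/24)*√(D + h) = -3 + (-11/(-15) - 7/24)*√(1 - 2) = -3 + (-11*(-1/15) - 7*1/24)*√(-1) = -3 + (11/15 - 7/24)*I = -3 + 53*I/120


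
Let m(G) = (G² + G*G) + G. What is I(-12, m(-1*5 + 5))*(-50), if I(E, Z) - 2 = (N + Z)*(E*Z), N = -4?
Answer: -100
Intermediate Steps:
m(G) = G + 2*G² (m(G) = (G² + G²) + G = 2*G² + G = G + 2*G²)
I(E, Z) = 2 + E*Z*(-4 + Z) (I(E, Z) = 2 + (-4 + Z)*(E*Z) = 2 + E*Z*(-4 + Z))
I(-12, m(-1*5 + 5))*(-50) = (2 - 12*(1 + 2*(-1*5 + 5))²*(-1*5 + 5)² - 4*(-12)*(-1*5 + 5)*(1 + 2*(-1*5 + 5)))*(-50) = (2 - 12*(1 + 2*(-5 + 5))²*(-5 + 5)² - 4*(-12)*(-5 + 5)*(1 + 2*(-5 + 5)))*(-50) = (2 - 12*(0*(1 + 2*0))² - 4*(-12)*0*(1 + 2*0))*(-50) = (2 - 12*(0*(1 + 0))² - 4*(-12)*0*(1 + 0))*(-50) = (2 - 12*(0*1)² - 4*(-12)*0*1)*(-50) = (2 - 12*0² - 4*(-12)*0)*(-50) = (2 - 12*0 + 0)*(-50) = (2 + 0 + 0)*(-50) = 2*(-50) = -100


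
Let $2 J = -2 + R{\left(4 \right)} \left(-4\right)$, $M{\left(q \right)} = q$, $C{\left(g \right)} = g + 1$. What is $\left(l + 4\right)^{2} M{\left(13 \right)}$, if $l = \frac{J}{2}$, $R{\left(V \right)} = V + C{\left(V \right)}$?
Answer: $\frac{1573}{4} \approx 393.25$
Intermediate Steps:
$C{\left(g \right)} = 1 + g$
$R{\left(V \right)} = 1 + 2 V$ ($R{\left(V \right)} = V + \left(1 + V\right) = 1 + 2 V$)
$J = -19$ ($J = \frac{-2 + \left(1 + 2 \cdot 4\right) \left(-4\right)}{2} = \frac{-2 + \left(1 + 8\right) \left(-4\right)}{2} = \frac{-2 + 9 \left(-4\right)}{2} = \frac{-2 - 36}{2} = \frac{1}{2} \left(-38\right) = -19$)
$l = - \frac{19}{2} \approx -9.5$
$\left(l + 4\right)^{2} M{\left(13 \right)} = \left(- \frac{19}{2} + 4\right)^{2} \cdot 13 = \left(- \frac{11}{2}\right)^{2} \cdot 13 = \frac{121}{4} \cdot 13 = \frac{1573}{4}$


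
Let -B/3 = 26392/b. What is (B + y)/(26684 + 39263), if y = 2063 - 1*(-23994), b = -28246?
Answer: 368042599/931369481 ≈ 0.39516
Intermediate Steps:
y = 26057 (y = 2063 + 23994 = 26057)
B = 39588/14123 (B = -79176/(-28246) = -79176*(-1)/28246 = -3*(-13196/14123) = 39588/14123 ≈ 2.8031)
(B + y)/(26684 + 39263) = (39588/14123 + 26057)/(26684 + 39263) = (368042599/14123)/65947 = (368042599/14123)*(1/65947) = 368042599/931369481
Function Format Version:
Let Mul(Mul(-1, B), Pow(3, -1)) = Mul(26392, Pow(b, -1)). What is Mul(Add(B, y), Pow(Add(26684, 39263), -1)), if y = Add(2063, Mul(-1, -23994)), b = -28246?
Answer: Rational(368042599, 931369481) ≈ 0.39516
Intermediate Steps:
y = 26057 (y = Add(2063, 23994) = 26057)
B = Rational(39588, 14123) (B = Mul(-3, Mul(26392, Pow(-28246, -1))) = Mul(-3, Mul(26392, Rational(-1, 28246))) = Mul(-3, Rational(-13196, 14123)) = Rational(39588, 14123) ≈ 2.8031)
Mul(Add(B, y), Pow(Add(26684, 39263), -1)) = Mul(Add(Rational(39588, 14123), 26057), Pow(Add(26684, 39263), -1)) = Mul(Rational(368042599, 14123), Pow(65947, -1)) = Mul(Rational(368042599, 14123), Rational(1, 65947)) = Rational(368042599, 931369481)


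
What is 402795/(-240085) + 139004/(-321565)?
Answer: -32579509903/15440586605 ≈ -2.1100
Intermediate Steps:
402795/(-240085) + 139004/(-321565) = 402795*(-1/240085) + 139004*(-1/321565) = -80559/48017 - 139004/321565 = -32579509903/15440586605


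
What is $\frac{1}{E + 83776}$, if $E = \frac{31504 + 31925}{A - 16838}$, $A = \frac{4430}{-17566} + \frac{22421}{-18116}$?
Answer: $\frac{382768406921}{32065364291418380} \approx 1.1937 \cdot 10^{-5}$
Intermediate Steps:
$A = - \frac{33864369}{22730404}$ ($A = 4430 \left(- \frac{1}{17566}\right) + 22421 \left(- \frac{1}{18116}\right) = - \frac{2215}{8783} - \frac{3203}{2588} = - \frac{33864369}{22730404} \approx -1.4898$)
$E = - \frac{1441766795316}{382768406921}$ ($E = \frac{31504 + 31925}{- \frac{33864369}{22730404} - 16838} = \frac{63429}{- \frac{382768406921}{22730404}} = 63429 \left(- \frac{22730404}{382768406921}\right) = - \frac{1441766795316}{382768406921} \approx -3.7667$)
$\frac{1}{E + 83776} = \frac{1}{- \frac{1441766795316}{382768406921} + 83776} = \frac{1}{\frac{32065364291418380}{382768406921}} = \frac{382768406921}{32065364291418380}$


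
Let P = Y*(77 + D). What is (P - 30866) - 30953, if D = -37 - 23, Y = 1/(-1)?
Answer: -61836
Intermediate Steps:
Y = -1
D = -60
P = -17 (P = -(77 - 60) = -1*17 = -17)
(P - 30866) - 30953 = (-17 - 30866) - 30953 = -30883 - 30953 = -61836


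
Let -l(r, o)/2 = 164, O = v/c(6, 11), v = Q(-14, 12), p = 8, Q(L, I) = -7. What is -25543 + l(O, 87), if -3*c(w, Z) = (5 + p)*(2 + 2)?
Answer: -25871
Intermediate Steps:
c(w, Z) = -52/3 (c(w, Z) = -(5 + 8)*(2 + 2)/3 = -13*4/3 = -⅓*52 = -52/3)
v = -7
O = 21/52 (O = -7/(-52/3) = -7*(-3/52) = 21/52 ≈ 0.40385)
l(r, o) = -328 (l(r, o) = -2*164 = -328)
-25543 + l(O, 87) = -25543 - 328 = -25871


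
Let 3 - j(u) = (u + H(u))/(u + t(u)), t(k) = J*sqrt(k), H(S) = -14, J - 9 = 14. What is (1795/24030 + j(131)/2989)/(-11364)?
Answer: -108343741/16242915586212 + 897*sqrt(131)/590323745816 ≈ -6.6528e-6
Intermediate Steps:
J = 23 (J = 9 + 14 = 23)
t(k) = 23*sqrt(k)
j(u) = 3 - (-14 + u)/(u + 23*sqrt(u)) (j(u) = 3 - (u - 14)/(u + 23*sqrt(u)) = 3 - (-14 + u)/(u + 23*sqrt(u)))
(1795/24030 + j(131)/2989)/(-11364) = (1795/24030 + ((14 + 2*131 + 69*sqrt(131))/(131 + 23*sqrt(131)))/2989)/(-11364) = (1795*(1/24030) + ((14 + 262 + 69*sqrt(131))/(131 + 23*sqrt(131)))*(1/2989))*(-1/11364) = (359/4806 + ((276 + 69*sqrt(131))/(131 + 23*sqrt(131)))*(1/2989))*(-1/11364) = (359/4806 + (276 + 69*sqrt(131))/(2989*(131 + 23*sqrt(131))))*(-1/11364) = -359/54615384 - (276 + 69*sqrt(131))/(33966996*(131 + 23*sqrt(131)))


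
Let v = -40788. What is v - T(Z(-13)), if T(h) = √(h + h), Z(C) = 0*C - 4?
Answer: -40788 - 2*I*√2 ≈ -40788.0 - 2.8284*I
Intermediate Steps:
Z(C) = -4 (Z(C) = 0 - 4 = -4)
T(h) = √2*√h (T(h) = √(2*h) = √2*√h)
v - T(Z(-13)) = -40788 - √2*√(-4) = -40788 - √2*2*I = -40788 - 2*I*√2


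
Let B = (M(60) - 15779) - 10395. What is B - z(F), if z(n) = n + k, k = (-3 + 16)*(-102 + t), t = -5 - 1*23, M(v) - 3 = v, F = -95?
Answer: -24326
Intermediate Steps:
M(v) = 3 + v
t = -28 (t = -5 - 23 = -28)
B = -26111 (B = ((3 + 60) - 15779) - 10395 = (63 - 15779) - 10395 = -15716 - 10395 = -26111)
k = -1690 (k = (-3 + 16)*(-102 - 28) = 13*(-130) = -1690)
z(n) = -1690 + n (z(n) = n - 1690 = -1690 + n)
B - z(F) = -26111 - (-1690 - 95) = -26111 - 1*(-1785) = -26111 + 1785 = -24326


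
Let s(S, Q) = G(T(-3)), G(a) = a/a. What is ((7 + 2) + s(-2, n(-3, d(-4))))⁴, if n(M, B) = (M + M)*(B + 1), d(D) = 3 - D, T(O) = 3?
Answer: 10000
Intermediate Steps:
G(a) = 1
n(M, B) = 2*M*(1 + B) (n(M, B) = (2*M)*(1 + B) = 2*M*(1 + B))
s(S, Q) = 1
((7 + 2) + s(-2, n(-3, d(-4))))⁴ = ((7 + 2) + 1)⁴ = (9 + 1)⁴ = 10⁴ = 10000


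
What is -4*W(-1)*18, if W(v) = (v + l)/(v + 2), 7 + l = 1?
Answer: 504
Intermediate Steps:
l = -6 (l = -7 + 1 = -6)
W(v) = (-6 + v)/(2 + v) (W(v) = (v - 6)/(v + 2) = (-6 + v)/(2 + v))
-4*W(-1)*18 = -4*(-6 - 1)/(2 - 1)*18 = -4*(-7)/1*18 = -4*(-7)*18 = 28*18 = 504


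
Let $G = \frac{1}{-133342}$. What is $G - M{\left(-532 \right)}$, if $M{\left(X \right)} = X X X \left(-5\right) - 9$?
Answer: $- \frac{100385702113203}{133342} \approx -7.5284 \cdot 10^{8}$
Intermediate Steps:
$G = - \frac{1}{133342} \approx -7.4995 \cdot 10^{-6}$
$M{\left(X \right)} = -9 - 5 X^{3}$ ($M{\left(X \right)} = X X^{2} \left(-5\right) - 9 = X \left(- 5 X^{2}\right) - 9 = - 5 X^{3} - 9 = -9 - 5 X^{3}$)
$G - M{\left(-532 \right)} = - \frac{1}{133342} - \left(-9 - 5 \left(-532\right)^{3}\right) = - \frac{1}{133342} - \left(-9 - -752843840\right) = - \frac{1}{133342} - \left(-9 + 752843840\right) = - \frac{1}{133342} - 752843831 = - \frac{100385702113203}{133342}$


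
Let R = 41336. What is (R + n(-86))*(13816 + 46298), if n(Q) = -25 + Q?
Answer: 2478199650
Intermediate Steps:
(R + n(-86))*(13816 + 46298) = (41336 + (-25 - 86))*(13816 + 46298) = (41336 - 111)*60114 = 41225*60114 = 2478199650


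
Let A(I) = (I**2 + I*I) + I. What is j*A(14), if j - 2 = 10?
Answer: 4872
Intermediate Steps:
j = 12 (j = 2 + 10 = 12)
A(I) = I + 2*I**2 (A(I) = (I**2 + I**2) + I = 2*I**2 + I = I + 2*I**2)
j*A(14) = 12*(14*(1 + 2*14)) = 12*(14*(1 + 28)) = 12*(14*29) = 12*406 = 4872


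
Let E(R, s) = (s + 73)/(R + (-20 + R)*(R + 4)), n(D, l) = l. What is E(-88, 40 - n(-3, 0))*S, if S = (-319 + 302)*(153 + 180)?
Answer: -639693/8984 ≈ -71.204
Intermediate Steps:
E(R, s) = (73 + s)/(R + (-20 + R)*(4 + R))
S = -5661 (S = -17*333 = -5661)
E(-88, 40 - n(-3, 0))*S = ((73 + (40 - 1*0))/(-80 + (-88)**2 - 15*(-88)))*(-5661) = ((73 + (40 + 0))/(-80 + 7744 + 1320))*(-5661) = ((73 + 40)/8984)*(-5661) = ((1/8984)*113)*(-5661) = (113/8984)*(-5661) = -639693/8984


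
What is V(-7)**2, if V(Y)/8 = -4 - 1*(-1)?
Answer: 576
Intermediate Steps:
V(Y) = -24 (V(Y) = 8*(-4 - 1*(-1)) = 8*(-4 + 1) = 8*(-3) = -24)
V(-7)**2 = (-24)**2 = 576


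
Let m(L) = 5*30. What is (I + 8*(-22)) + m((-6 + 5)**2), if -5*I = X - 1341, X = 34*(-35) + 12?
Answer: 2389/5 ≈ 477.80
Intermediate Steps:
m(L) = 150
X = -1178 (X = -1190 + 12 = -1178)
I = 2519/5 (I = -(-1178 - 1341)/5 = -1/5*(-2519) = 2519/5 ≈ 503.80)
(I + 8*(-22)) + m((-6 + 5)**2) = (2519/5 + 8*(-22)) + 150 = (2519/5 - 176) + 150 = 1639/5 + 150 = 2389/5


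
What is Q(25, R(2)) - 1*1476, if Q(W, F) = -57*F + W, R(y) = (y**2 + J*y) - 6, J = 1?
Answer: -1451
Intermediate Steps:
R(y) = -6 + y + y**2 (R(y) = (y**2 + 1*y) - 6 = (y**2 + y) - 6 = (y + y**2) - 6 = -6 + y + y**2)
Q(W, F) = W - 57*F
Q(25, R(2)) - 1*1476 = (25 - 57*(-6 + 2 + 2**2)) - 1*1476 = (25 - 57*(-6 + 2 + 4)) - 1476 = (25 - 57*0) - 1476 = (25 + 0) - 1476 = 25 - 1476 = -1451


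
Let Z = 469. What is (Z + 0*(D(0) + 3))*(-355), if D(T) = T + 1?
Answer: -166495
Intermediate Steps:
D(T) = 1 + T
(Z + 0*(D(0) + 3))*(-355) = (469 + 0*((1 + 0) + 3))*(-355) = (469 + 0*(1 + 3))*(-355) = (469 + 0*4)*(-355) = (469 + 0)*(-355) = 469*(-355) = -166495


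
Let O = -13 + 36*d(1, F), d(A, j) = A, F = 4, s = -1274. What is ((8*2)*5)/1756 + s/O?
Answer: -558826/10097 ≈ -55.346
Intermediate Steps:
O = 23 (O = -13 + 36*1 = -13 + 36 = 23)
((8*2)*5)/1756 + s/O = ((8*2)*5)/1756 - 1274/23 = (16*5)*(1/1756) - 1274*1/23 = 80*(1/1756) - 1274/23 = 20/439 - 1274/23 = -558826/10097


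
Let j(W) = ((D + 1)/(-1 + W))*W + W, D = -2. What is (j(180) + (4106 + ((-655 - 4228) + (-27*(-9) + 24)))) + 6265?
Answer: 1062185/179 ≈ 5934.0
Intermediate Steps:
j(W) = W - W/(-1 + W) (j(W) = ((-2 + 1)/(-1 + W))*W + W = (-1/(-1 + W))*W + W = -W/(-1 + W) + W = W - W/(-1 + W))
(j(180) + (4106 + ((-655 - 4228) + (-27*(-9) + 24)))) + 6265 = (180*(-2 + 180)/(-1 + 180) + (4106 + ((-655 - 4228) + (-27*(-9) + 24)))) + 6265 = (180*178/179 + (4106 + (-4883 + (243 + 24)))) + 6265 = (180*(1/179)*178 + (4106 + (-4883 + 267))) + 6265 = (32040/179 + (4106 - 4616)) + 6265 = (32040/179 - 510) + 6265 = -59250/179 + 6265 = 1062185/179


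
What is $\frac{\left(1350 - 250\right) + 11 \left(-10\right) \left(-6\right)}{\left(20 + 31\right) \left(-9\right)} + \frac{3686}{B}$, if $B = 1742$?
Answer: $- \frac{687023}{399789} \approx -1.7185$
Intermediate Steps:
$\frac{\left(1350 - 250\right) + 11 \left(-10\right) \left(-6\right)}{\left(20 + 31\right) \left(-9\right)} + \frac{3686}{B} = \frac{\left(1350 - 250\right) + 11 \left(-10\right) \left(-6\right)}{\left(20 + 31\right) \left(-9\right)} + \frac{3686}{1742} = \frac{1100 - -660}{51 \left(-9\right)} + 3686 \cdot \frac{1}{1742} = \frac{1100 + 660}{-459} + \frac{1843}{871} = 1760 \left(- \frac{1}{459}\right) + \frac{1843}{871} = - \frac{1760}{459} + \frac{1843}{871} = - \frac{687023}{399789}$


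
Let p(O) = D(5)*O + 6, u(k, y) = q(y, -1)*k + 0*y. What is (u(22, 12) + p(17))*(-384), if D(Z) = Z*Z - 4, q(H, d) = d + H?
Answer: -232320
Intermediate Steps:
q(H, d) = H + d
u(k, y) = k*(-1 + y) (u(k, y) = (y - 1)*k + 0*y = (-1 + y)*k + 0 = k*(-1 + y) + 0 = k*(-1 + y))
D(Z) = -4 + Z² (D(Z) = Z² - 4 = -4 + Z²)
p(O) = 6 + 21*O (p(O) = (-4 + 5²)*O + 6 = (-4 + 25)*O + 6 = 21*O + 6 = 6 + 21*O)
(u(22, 12) + p(17))*(-384) = (22*(-1 + 12) + (6 + 21*17))*(-384) = (22*11 + (6 + 357))*(-384) = (242 + 363)*(-384) = 605*(-384) = -232320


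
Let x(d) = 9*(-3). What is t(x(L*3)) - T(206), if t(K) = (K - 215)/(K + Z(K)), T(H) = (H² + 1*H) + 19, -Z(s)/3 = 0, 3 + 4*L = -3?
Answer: -1151605/27 ≈ -42652.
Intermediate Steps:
L = -3/2 (L = -¾ + (¼)*(-3) = -¾ - ¾ = -3/2 ≈ -1.5000)
Z(s) = 0 (Z(s) = -3*0 = 0)
T(H) = 19 + H + H² (T(H) = (H² + H) + 19 = (H + H²) + 19 = 19 + H + H²)
x(d) = -27
t(K) = (-215 + K)/K (t(K) = (K - 215)/(K + 0) = (-215 + K)/K)
t(x(L*3)) - T(206) = (-215 - 27)/(-27) - (19 + 206 + 206²) = -1/27*(-242) - (19 + 206 + 42436) = 242/27 - 1*42661 = 242/27 - 42661 = -1151605/27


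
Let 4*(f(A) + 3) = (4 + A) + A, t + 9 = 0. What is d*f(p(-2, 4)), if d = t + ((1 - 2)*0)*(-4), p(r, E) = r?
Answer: 27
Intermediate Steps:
t = -9 (t = -9 + 0 = -9)
d = -9 (d = -9 + ((1 - 2)*0)*(-4) = -9 - 1*0*(-4) = -9 + 0*(-4) = -9 + 0 = -9)
f(A) = -2 + A/2 (f(A) = -3 + ((4 + A) + A)/4 = -3 + (4 + 2*A)/4 = -3 + (1 + A/2) = -2 + A/2)
d*f(p(-2, 4)) = -9*(-2 + (½)*(-2)) = -9*(-2 - 1) = -9*(-3) = 27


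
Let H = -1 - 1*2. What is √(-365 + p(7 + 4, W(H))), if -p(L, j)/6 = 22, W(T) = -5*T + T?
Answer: I*√497 ≈ 22.293*I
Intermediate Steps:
H = -3 (H = -1 - 2 = -3)
W(T) = -4*T
p(L, j) = -132 (p(L, j) = -6*22 = -132)
√(-365 + p(7 + 4, W(H))) = √(-365 - 132) = √(-497) = I*√497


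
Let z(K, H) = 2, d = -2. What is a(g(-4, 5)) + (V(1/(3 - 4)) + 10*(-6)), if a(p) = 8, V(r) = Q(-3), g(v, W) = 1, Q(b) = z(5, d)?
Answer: -50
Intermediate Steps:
Q(b) = 2
V(r) = 2
a(g(-4, 5)) + (V(1/(3 - 4)) + 10*(-6)) = 8 + (2 + 10*(-6)) = 8 + (2 - 60) = 8 - 58 = -50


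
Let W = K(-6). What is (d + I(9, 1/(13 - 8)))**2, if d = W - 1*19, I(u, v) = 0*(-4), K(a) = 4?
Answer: 225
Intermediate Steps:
W = 4
I(u, v) = 0
d = -15 (d = 4 - 1*19 = 4 - 19 = -15)
(d + I(9, 1/(13 - 8)))**2 = (-15 + 0)**2 = (-15)**2 = 225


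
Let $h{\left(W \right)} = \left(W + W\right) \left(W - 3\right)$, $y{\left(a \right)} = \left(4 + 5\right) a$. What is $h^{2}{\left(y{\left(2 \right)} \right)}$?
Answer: $291600$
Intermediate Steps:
$y{\left(a \right)} = 9 a$
$h{\left(W \right)} = 2 W \left(-3 + W\right)$
$h^{2}{\left(y{\left(2 \right)} \right)} = \left(2 \cdot 9 \cdot 2 \left(-3 + 9 \cdot 2\right)\right)^{2} = \left(2 \cdot 18 \left(-3 + 18\right)\right)^{2} = \left(2 \cdot 18 \cdot 15\right)^{2} = 540^{2} = 291600$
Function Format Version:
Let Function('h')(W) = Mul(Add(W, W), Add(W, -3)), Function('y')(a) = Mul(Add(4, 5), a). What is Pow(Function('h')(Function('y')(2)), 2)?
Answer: 291600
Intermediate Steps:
Function('y')(a) = Mul(9, a)
Function('h')(W) = Mul(2, W, Add(-3, W)) (Function('h')(W) = Mul(Mul(2, W), Add(-3, W)) = Mul(2, W, Add(-3, W)))
Pow(Function('h')(Function('y')(2)), 2) = Pow(Mul(2, Mul(9, 2), Add(-3, Mul(9, 2))), 2) = Pow(Mul(2, 18, Add(-3, 18)), 2) = Pow(Mul(2, 18, 15), 2) = Pow(540, 2) = 291600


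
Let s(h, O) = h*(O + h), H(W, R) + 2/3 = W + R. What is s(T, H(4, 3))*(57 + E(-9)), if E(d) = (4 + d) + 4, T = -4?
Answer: -1568/3 ≈ -522.67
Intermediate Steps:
H(W, R) = -2/3 + R + W (H(W, R) = -2/3 + (W + R) = -2/3 + (R + W) = -2/3 + R + W)
E(d) = 8 + d
s(T, H(4, 3))*(57 + E(-9)) = (-4*((-2/3 + 3 + 4) - 4))*(57 + (8 - 9)) = (-4*(19/3 - 4))*(57 - 1) = -4*7/3*56 = -28/3*56 = -1568/3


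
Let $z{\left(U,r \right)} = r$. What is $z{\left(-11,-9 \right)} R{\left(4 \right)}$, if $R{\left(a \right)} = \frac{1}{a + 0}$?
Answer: $- \frac{9}{4} \approx -2.25$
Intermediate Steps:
$R{\left(a \right)} = \frac{1}{a}$
$z{\left(-11,-9 \right)} R{\left(4 \right)} = - \frac{9}{4}$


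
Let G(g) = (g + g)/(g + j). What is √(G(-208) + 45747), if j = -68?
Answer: √217808643/69 ≈ 213.89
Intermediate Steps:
G(g) = 2*g/(-68 + g) (G(g) = (g + g)/(g - 68) = (2*g)/(-68 + g) = 2*g/(-68 + g))
√(G(-208) + 45747) = √(2*(-208)/(-68 - 208) + 45747) = √(2*(-208)/(-276) + 45747) = √(2*(-208)*(-1/276) + 45747) = √(104/69 + 45747) = √(3156647/69) = √217808643/69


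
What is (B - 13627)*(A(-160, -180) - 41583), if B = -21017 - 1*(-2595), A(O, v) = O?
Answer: 1337821407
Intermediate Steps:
B = -18422 (B = -21017 + 2595 = -18422)
(B - 13627)*(A(-160, -180) - 41583) = (-18422 - 13627)*(-160 - 41583) = -32049*(-41743) = 1337821407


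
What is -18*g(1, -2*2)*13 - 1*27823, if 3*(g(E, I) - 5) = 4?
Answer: -29305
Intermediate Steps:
g(E, I) = 19/3 (g(E, I) = 5 + (⅓)*4 = 5 + 4/3 = 19/3)
-18*g(1, -2*2)*13 - 1*27823 = -18*19/3*13 - 1*27823 = -114*13 - 27823 = -1482 - 27823 = -29305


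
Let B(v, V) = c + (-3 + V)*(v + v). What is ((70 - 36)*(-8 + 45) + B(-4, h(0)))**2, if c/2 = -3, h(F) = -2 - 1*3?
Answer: 1731856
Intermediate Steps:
h(F) = -5 (h(F) = -2 - 3 = -5)
c = -6 (c = 2*(-3) = -6)
B(v, V) = -6 + 2*v*(-3 + V) (B(v, V) = -6 + (-3 + V)*(v + v) = -6 + (-3 + V)*(2*v) = -6 + 2*v*(-3 + V))
((70 - 36)*(-8 + 45) + B(-4, h(0)))**2 = ((70 - 36)*(-8 + 45) + (-6 - 6*(-4) + 2*(-5)*(-4)))**2 = (34*37 + (-6 + 24 + 40))**2 = (1258 + 58)**2 = 1316**2 = 1731856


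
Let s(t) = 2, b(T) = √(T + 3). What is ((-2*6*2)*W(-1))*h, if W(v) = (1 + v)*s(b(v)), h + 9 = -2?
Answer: 0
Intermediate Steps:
h = -11 (h = -9 - 2 = -11)
b(T) = √(3 + T)
W(v) = 2 + 2*v (W(v) = (1 + v)*2 = 2 + 2*v)
((-2*6*2)*W(-1))*h = ((-2*6*2)*(2 + 2*(-1)))*(-11) = ((-12*2)*(2 - 2))*(-11) = -24*0*(-11) = 0*(-11) = 0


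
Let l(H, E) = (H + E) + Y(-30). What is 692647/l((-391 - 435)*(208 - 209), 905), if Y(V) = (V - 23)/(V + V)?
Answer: 41558820/103913 ≈ 399.94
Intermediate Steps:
Y(V) = (-23 + V)/(2*V) (Y(V) = (-23 + V)/((2*V)) = (-23 + V)*(1/(2*V)) = (-23 + V)/(2*V))
l(H, E) = 53/60 + E + H (l(H, E) = (H + E) + (½)*(-23 - 30)/(-30) = (E + H) + (½)*(-1/30)*(-53) = (E + H) + 53/60 = 53/60 + E + H)
692647/l((-391 - 435)*(208 - 209), 905) = 692647/(53/60 + 905 + (-391 - 435)*(208 - 209)) = 692647/(53/60 + 905 - 826*(-1)) = 692647/(53/60 + 905 + 826) = 692647/(103913/60) = 692647*(60/103913) = 41558820/103913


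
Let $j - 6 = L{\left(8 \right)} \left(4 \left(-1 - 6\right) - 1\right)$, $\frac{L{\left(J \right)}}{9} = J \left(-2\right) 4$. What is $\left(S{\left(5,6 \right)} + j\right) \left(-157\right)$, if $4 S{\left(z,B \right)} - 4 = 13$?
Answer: $- \frac{10496549}{4} \approx -2.6241 \cdot 10^{6}$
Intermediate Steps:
$S{\left(z,B \right)} = \frac{17}{4}$ ($S{\left(z,B \right)} = 1 + \frac{1}{4} \cdot 13 = 1 + \frac{13}{4} = \frac{17}{4}$)
$L{\left(J \right)} = - 72 J$ ($L{\left(J \right)} = 9 J \left(-2\right) 4 = 9 - 2 J 4 = 9 \left(- 8 J\right) = - 72 J$)
$j = 16710$ ($j = 6 + \left(-72\right) 8 \left(4 \left(-1 - 6\right) - 1\right) = 6 - 576 \left(4 \left(-1 - 6\right) - 1\right) = 6 - 576 \left(4 \left(-7\right) - 1\right) = 6 - 576 \left(-28 - 1\right) = 6 - -16704 = 6 + 16704 = 16710$)
$\left(S{\left(5,6 \right)} + j\right) \left(-157\right) = \left(\frac{17}{4} + 16710\right) \left(-157\right) = \frac{66857}{4} \left(-157\right) = - \frac{10496549}{4}$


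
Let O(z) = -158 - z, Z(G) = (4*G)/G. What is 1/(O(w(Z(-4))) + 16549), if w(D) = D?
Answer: 1/16387 ≈ 6.1024e-5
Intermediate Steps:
Z(G) = 4
1/(O(w(Z(-4))) + 16549) = 1/((-158 - 1*4) + 16549) = 1/((-158 - 4) + 16549) = 1/(-162 + 16549) = 1/16387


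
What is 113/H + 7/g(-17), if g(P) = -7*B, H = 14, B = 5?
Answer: 551/70 ≈ 7.8714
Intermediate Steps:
g(P) = -35 (g(P) = -7*5 = -35)
113/H + 7/g(-17) = 113/14 + 7/(-35) = 113*(1/14) + 7*(-1/35) = 113/14 - ⅕ = 551/70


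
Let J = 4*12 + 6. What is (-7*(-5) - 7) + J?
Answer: 82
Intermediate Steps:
J = 54 (J = 48 + 6 = 54)
(-7*(-5) - 7) + J = (-7*(-5) - 7) + 54 = (35 - 7) + 54 = 28 + 54 = 82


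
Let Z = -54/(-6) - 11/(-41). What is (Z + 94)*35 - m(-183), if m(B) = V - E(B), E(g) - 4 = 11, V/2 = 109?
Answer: 139867/41 ≈ 3411.4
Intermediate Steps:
V = 218 (V = 2*109 = 218)
Z = 380/41 (Z = -54*(-1/6) - 11*(-1/41) = 9 + 11/41 = 380/41 ≈ 9.2683)
E(g) = 15 (E(g) = 4 + 11 = 15)
m(B) = 203 (m(B) = 218 - 1*15 = 218 - 15 = 203)
(Z + 94)*35 - m(-183) = (380/41 + 94)*35 - 1*203 = (4234/41)*35 - 203 = 148190/41 - 203 = 139867/41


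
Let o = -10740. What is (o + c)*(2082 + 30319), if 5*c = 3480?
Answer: -325435644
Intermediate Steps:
c = 696 (c = (1/5)*3480 = 696)
(o + c)*(2082 + 30319) = (-10740 + 696)*(2082 + 30319) = -10044*32401 = -325435644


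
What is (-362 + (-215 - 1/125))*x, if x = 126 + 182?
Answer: -22214808/125 ≈ -1.7772e+5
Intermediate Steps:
x = 308
(-362 + (-215 - 1/125))*x = (-362 + (-215 - 1/125))*308 = (-362 - 26876/125)*308 = -72126/125*308 = -22214808/125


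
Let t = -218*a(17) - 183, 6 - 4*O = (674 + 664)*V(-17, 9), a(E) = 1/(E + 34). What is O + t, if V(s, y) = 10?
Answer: -360139/102 ≈ -3530.8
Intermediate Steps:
a(E) = 1/(34 + E)
O = -6687/2 (O = 3/2 - (674 + 664)*10/4 = 3/2 - 669*10/2 = 3/2 - ¼*13380 = 3/2 - 3345 = -6687/2 ≈ -3343.5)
t = -9551/51 (t = -218/(34 + 17) - 183 = -218/51 - 183 = -9551/51 ≈ -187.27)
O + t = -6687/2 - 9551/51 = -360139/102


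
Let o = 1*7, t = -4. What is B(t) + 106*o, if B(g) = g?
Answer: 738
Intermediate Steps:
o = 7
B(t) + 106*o = -4 + 106*7 = -4 + 742 = 738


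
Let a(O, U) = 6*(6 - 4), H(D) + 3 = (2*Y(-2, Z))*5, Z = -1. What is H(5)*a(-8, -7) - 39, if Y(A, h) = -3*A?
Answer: 645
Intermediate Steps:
H(D) = 57 (H(D) = -3 + (2*(-3*(-2)))*5 = -3 + (2*6)*5 = -3 + 12*5 = -3 + 60 = 57)
a(O, U) = 12 (a(O, U) = 6*2 = 12)
H(5)*a(-8, -7) - 39 = 57*12 - 39 = 684 - 39 = 645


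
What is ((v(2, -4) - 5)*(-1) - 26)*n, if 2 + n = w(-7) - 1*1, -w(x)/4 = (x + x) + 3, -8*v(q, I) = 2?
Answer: -3403/4 ≈ -850.75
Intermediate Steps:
v(q, I) = -¼ (v(q, I) = -⅛*2 = -¼)
w(x) = -12 - 8*x (w(x) = -4*((x + x) + 3) = -4*(2*x + 3) = -4*(3 + 2*x) = -12 - 8*x)
n = 41 (n = -2 + ((-12 - 8*(-7)) - 1*1) = -2 + ((-12 + 56) - 1) = -2 + (44 - 1) = -2 + 43 = 41)
((v(2, -4) - 5)*(-1) - 26)*n = ((-¼ - 5)*(-1) - 26)*41 = (-21/4*(-1) - 26)*41 = (21/4 - 26)*41 = -83/4*41 = -3403/4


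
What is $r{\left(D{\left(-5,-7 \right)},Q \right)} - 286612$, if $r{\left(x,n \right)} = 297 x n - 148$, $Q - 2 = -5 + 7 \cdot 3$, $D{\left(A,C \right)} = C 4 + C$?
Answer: $-473870$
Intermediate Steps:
$D{\left(A,C \right)} = 5 C$ ($D{\left(A,C \right)} = 4 C + C = 5 C$)
$Q = 18$ ($Q = 2 + \left(-5 + 7 \cdot 3\right) = 2 + \left(-5 + 21\right) = 2 + 16 = 18$)
$r{\left(x,n \right)} = -148 + 297 n x$ ($r{\left(x,n \right)} = 297 n x - 148 = -148 + 297 n x$)
$r{\left(D{\left(-5,-7 \right)},Q \right)} - 286612 = \left(-148 + 297 \cdot 18 \cdot 5 \left(-7\right)\right) - 286612 = \left(-148 + 297 \cdot 18 \left(-35\right)\right) - 286612 = \left(-148 - 187110\right) - 286612 = -187258 - 286612 = -473870$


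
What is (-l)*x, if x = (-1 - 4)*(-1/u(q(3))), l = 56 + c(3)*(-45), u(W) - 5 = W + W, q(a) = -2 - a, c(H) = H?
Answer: -79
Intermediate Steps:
u(W) = 5 + 2*W (u(W) = 5 + (W + W) = 5 + 2*W)
l = -79 (l = 56 + 3*(-45) = 56 - 135 = -79)
x = -1 (x = (-1 - 4)*(-1/(5 + 2*(-2 - 1*3))) = -(-5)/(5 + 2*(-2 - 3)) = -(-5)/(5 + 2*(-5)) = -(-5)/(5 - 10) = -(-5)/(-5) = -(-5)*(-1)/5 = -5*⅕ = -1)
(-l)*x = -1*(-79)*(-1) = 79*(-1) = -79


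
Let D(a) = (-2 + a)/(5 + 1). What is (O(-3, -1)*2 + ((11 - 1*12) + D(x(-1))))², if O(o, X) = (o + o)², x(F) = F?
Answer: 19881/4 ≈ 4970.3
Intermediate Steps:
O(o, X) = 4*o² (O(o, X) = (2*o)² = 4*o²)
D(a) = -⅓ + a/6 (D(a) = (-2 + a)/6 = (-2 + a)*(⅙) = -⅓ + a/6)
(O(-3, -1)*2 + ((11 - 1*12) + D(x(-1))))² = ((4*(-3)²)*2 + ((11 - 1*12) + (-⅓ + (⅙)*(-1))))² = ((4*9)*2 + ((11 - 12) + (-⅓ - ⅙)))² = (36*2 + (-1 - ½))² = (72 - 3/2)² = (141/2)² = 19881/4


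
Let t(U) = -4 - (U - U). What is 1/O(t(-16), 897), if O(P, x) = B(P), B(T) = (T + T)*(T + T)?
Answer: 1/64 ≈ 0.015625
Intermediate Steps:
t(U) = -4 (t(U) = -4 - 1*0 = -4 + 0 = -4)
B(T) = 4*T**2 (B(T) = (2*T)*(2*T) = 4*T**2)
O(P, x) = 4*P**2
1/O(t(-16), 897) = 1/(4*(-4)**2) = 1/(4*16) = 1/64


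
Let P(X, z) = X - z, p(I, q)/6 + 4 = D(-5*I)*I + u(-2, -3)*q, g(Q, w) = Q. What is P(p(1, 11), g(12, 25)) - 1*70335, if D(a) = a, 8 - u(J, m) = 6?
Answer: -70269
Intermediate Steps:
u(J, m) = 2 (u(J, m) = 8 - 1*6 = 8 - 6 = 2)
p(I, q) = -24 - 30*I² + 12*q (p(I, q) = -24 + 6*((-5*I)*I + 2*q) = -24 + 6*(-5*I² + 2*q) = -24 + (-30*I² + 12*q) = -24 - 30*I² + 12*q)
P(p(1, 11), g(12, 25)) - 1*70335 = ((-24 - 30*1² + 12*11) - 1*12) - 1*70335 = ((-24 - 30*1 + 132) - 12) - 70335 = ((-24 - 30 + 132) - 12) - 70335 = (78 - 12) - 70335 = 66 - 70335 = -70269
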